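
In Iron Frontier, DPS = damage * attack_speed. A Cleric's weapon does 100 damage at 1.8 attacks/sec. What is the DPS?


DPS = damage * attack_speed
= 100 * 1.8
= 180.0

180.0 DPS


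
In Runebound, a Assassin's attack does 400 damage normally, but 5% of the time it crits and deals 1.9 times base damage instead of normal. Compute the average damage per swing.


E[dmg] = base * (1 + crit_chance * (crit_mult - 1))
cc as decimal = 5/100 = 0.05
cm - 1 = 1.9 - 1 = 0.9
Bonus factor = 0.05 * 0.9 = 0.045
Total multiplier = 1 + 0.045 = 1.045
Expected damage = 400 * 1.045 = 418.00

418.00 damage


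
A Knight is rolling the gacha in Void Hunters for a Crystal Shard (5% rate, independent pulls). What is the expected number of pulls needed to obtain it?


Expected pulls for a geometric distribution = 1/p = 100 / rate%
= 100 / 5
= 20.0

20.0 pulls


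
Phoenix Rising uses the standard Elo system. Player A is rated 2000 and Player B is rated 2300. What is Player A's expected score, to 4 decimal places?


Elo expected score: Ea = 1/(1 + 10^((Rb-Ra)/400))
Rb - Ra = 2300 - 2000 = 300
(Rb-Ra)/400 = 300/400 = 0.75
10^0.75 = 5.623413
Ea = 1/(1 + 5.623413) = 1/6.623413 = 0.1510

0.1510


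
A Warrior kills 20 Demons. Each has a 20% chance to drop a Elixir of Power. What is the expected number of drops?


Expected drops = kills * (drop_rate / 100)
= 20 * (20 / 100)
= 20 * 0.2
= 4.0

4.0 drops


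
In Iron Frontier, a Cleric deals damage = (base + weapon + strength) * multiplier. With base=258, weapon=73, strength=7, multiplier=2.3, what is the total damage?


Sum base + weapon + str = 258 + 73 + 7 = 338
Multiply by 2.3:
338 * 2.3 = 777.4

777.4 damage


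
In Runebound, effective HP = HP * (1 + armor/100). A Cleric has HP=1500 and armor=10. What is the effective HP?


EHP = 1500 * (1 + 10/100)
= 1500 * (1 + 0.1)
= 1500 * 1.1
= 1650.0

1650.0 EHP


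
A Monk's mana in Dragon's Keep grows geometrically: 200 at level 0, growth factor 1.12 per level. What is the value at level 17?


value = base * growth^level
= 200 * 1.12^17
= 200 * 6.866041
= 1373.21

1373.21 mana


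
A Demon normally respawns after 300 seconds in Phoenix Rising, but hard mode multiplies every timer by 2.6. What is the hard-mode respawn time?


Respawn time = base * multiplier
= 300 * 2.6
= 780.0 seconds

780.0 seconds


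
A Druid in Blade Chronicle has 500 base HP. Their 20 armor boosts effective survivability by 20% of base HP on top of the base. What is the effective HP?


EHP = 500 * (1 + 20/100)
= 500 * (1 + 0.2)
= 500 * 1.2
= 600.0

600.0 EHP


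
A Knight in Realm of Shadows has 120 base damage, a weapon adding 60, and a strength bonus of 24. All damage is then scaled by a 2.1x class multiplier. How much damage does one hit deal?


Sum base + weapon + str = 120 + 60 + 24 = 204
Multiply by 2.1:
204 * 2.1 = 428.4

428.4 damage


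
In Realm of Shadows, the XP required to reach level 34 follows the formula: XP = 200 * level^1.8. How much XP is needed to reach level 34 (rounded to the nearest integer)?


XP = 200 * level^1.8
Substitute level = 34:
XP = 200 * 34^1.8
= 200 * 571.0341
= 114207

114207 XP


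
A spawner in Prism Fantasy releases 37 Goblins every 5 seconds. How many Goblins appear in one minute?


Spawns per minute = count * (60 / interval)
= 37 * (60 / 5)
= 37 * 12.0
= 444.0

444.0 per minute


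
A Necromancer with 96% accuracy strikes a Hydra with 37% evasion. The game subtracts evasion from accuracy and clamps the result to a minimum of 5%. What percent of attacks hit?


accuracy - evasion = 96 - 37 = 59
Apply floor: max(59, 5) = 59
Hit chance = 59%

59%


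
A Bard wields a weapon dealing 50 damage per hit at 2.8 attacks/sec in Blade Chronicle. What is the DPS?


DPS = damage * attack_speed
= 50 * 2.8
= 140.0

140.0 DPS


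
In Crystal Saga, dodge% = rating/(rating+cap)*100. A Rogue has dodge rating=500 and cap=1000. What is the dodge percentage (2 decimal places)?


dodge% = 500 / (500 + 1000) * 100
= 500 / 1500 * 100
= 0.333333 * 100
= 33.33%

33.33%


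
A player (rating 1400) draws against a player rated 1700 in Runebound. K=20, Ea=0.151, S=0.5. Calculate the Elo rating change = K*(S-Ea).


Elo update: delta = K * (S - Ea), where S = 0.5 (draws)
S - Ea = 0.5 - 0.151 = 0.349
Rating change = 20 * 0.349
= 6.98

6.98 rating points


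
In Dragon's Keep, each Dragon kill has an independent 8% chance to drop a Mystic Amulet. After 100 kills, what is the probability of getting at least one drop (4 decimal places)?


P(at least one) = 1 - P(none) = 1 - (1-p)^n
p = 8/100 = 0.08
1 - p = 0.92
(1 - p)^100 = 0.92^100 = 0.000239
P(at least one) = 1 - 0.000239 = 0.9998

0.9998


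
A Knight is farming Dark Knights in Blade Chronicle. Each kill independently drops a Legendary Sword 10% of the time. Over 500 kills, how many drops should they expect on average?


Expected drops = kills * (drop_rate / 100)
= 500 * (10 / 100)
= 500 * 0.1
= 50.0

50.0 drops


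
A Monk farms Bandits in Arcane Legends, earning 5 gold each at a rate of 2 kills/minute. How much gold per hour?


Gold per minute = 5 * 2 = 10
Gold per hour = 10 * 60 = 600

600 gold/hour


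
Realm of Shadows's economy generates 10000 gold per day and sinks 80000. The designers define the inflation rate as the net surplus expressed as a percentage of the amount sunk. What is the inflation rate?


Net gold = 10000 - 80000 = -70000
Inflation rate = net / sunk * 100 = -70000 / 80000 * 100
= -0.875 * 100
= -87.50%

-87.50%


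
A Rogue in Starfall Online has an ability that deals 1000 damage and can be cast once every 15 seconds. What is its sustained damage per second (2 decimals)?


DPS = damage / cooldown
= 1000 / 15
= 66.67

66.67 DPS


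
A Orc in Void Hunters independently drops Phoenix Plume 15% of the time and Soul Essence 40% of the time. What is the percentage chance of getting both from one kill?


For independent events, P(both) = P(A) * P(B)
= 15% * 40%
= 600 / 100 %
= 6.0%

6.0%


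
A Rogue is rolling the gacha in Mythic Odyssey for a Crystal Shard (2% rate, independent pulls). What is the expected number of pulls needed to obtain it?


Expected pulls for a geometric distribution = 1/p = 100 / rate%
= 100 / 2
= 50.0

50.0 pulls


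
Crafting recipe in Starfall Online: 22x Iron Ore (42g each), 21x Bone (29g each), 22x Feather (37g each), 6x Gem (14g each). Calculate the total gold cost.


Cost breakdown:
  Iron Ore: 22 * 42 = 924
  Bone: 21 * 29 = 609
  Feather: 22 * 37 = 814
  Gem: 6 * 14 = 84
Total = 924 + 609 + 814 + 84 = 2431

2431 gold


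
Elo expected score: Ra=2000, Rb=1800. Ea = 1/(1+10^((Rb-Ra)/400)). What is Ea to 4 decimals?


Elo expected score: Ea = 1/(1 + 10^((Rb-Ra)/400))
Rb - Ra = 1800 - 2000 = -200
(Rb-Ra)/400 = -200/400 = -0.5
10^-0.5 = 0.316228
Ea = 1/(1 + 0.316228) = 1/1.316228 = 0.7597

0.7597


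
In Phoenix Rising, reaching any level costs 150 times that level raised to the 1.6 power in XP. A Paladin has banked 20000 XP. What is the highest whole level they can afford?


XP = 150 * level^1.6, so level = (XP / 150)^(1/1.6)
= (20000 / 150)^(1/1.6)
= 133.3333^0.625
= 21.2856
Floor: level = 21

level 21


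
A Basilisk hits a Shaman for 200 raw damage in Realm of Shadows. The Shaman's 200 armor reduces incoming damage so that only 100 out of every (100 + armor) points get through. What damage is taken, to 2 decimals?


actual = 200 * 100 / (100 + 200)
= 200 * 100 / 300
= 20000 / 300
= 66.67

66.67 damage


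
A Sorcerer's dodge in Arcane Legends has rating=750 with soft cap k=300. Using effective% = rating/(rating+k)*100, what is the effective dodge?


effective% = rating / (rating + k) * 100
= 750 / (750 + 300) * 100
= 750 / 1050 * 100
= 0.714286 * 100
= 71.43%

71.43%


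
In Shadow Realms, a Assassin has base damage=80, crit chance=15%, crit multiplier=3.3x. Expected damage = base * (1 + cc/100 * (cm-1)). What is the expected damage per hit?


E[dmg] = base * (1 + crit_chance * (crit_mult - 1))
cc as decimal = 15/100 = 0.15
cm - 1 = 3.3 - 1 = 2.3
Bonus factor = 0.15 * 2.3 = 0.345
Total multiplier = 1 + 0.345 = 1.345
Expected damage = 80 * 1.345 = 107.60

107.60 damage


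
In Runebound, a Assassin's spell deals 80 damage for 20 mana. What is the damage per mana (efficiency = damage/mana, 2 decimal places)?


Efficiency = damage / mana
= 80 / 20
= 4.00

4.00 dmg/mana


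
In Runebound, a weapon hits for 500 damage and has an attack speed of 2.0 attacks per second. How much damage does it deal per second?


DPS = damage * attack_speed
= 500 * 2.0
= 1000.0

1000.0 DPS


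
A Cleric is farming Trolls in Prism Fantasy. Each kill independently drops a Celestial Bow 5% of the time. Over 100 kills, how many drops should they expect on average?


Expected drops = kills * (drop_rate / 100)
= 100 * (5 / 100)
= 100 * 0.05
= 5.0

5.0 drops


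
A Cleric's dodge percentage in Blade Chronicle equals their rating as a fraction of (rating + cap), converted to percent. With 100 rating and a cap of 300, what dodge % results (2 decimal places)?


dodge% = 100 / (100 + 300) * 100
= 100 / 400 * 100
= 0.25 * 100
= 25.00%

25.00%


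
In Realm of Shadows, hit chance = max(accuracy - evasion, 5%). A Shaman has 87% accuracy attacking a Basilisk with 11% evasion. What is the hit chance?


accuracy - evasion = 87 - 11 = 76
Apply floor: max(76, 5) = 76
Hit chance = 76%

76%


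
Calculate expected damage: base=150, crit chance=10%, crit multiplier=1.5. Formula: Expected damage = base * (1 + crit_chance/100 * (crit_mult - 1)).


E[dmg] = base * (1 + crit_chance * (crit_mult - 1))
cc as decimal = 10/100 = 0.1
cm - 1 = 1.5 - 1 = 0.5
Bonus factor = 0.1 * 0.5 = 0.05
Total multiplier = 1 + 0.05 = 1.05
Expected damage = 150 * 1.05 = 157.50

157.50 damage


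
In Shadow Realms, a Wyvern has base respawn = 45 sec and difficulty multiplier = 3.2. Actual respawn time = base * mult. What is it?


Respawn time = base * multiplier
= 45 * 3.2
= 144.0 seconds

144.0 seconds


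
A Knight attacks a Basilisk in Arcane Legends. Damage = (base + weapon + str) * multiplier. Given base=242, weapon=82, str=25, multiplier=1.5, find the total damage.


Sum base + weapon + str = 242 + 82 + 25 = 349
Multiply by 1.5:
349 * 1.5 = 523.5

523.5 damage


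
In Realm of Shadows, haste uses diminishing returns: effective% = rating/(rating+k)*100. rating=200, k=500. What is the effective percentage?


effective% = rating / (rating + k) * 100
= 200 / (200 + 500) * 100
= 200 / 700 * 100
= 0.285714 * 100
= 28.57%

28.57%


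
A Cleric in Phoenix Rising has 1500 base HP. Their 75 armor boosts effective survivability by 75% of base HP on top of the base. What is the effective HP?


EHP = 1500 * (1 + 75/100)
= 1500 * (1 + 0.75)
= 1500 * 1.75
= 2625.0

2625.0 EHP


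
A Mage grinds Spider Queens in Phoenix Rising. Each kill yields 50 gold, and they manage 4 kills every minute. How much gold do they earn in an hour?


Gold per minute = 50 * 4 = 200
Gold per hour = 200 * 60 = 12000

12000 gold/hour


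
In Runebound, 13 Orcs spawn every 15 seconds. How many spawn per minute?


Spawns per minute = count * (60 / interval)
= 13 * (60 / 15)
= 13 * 4.0
= 52.0

52.0 per minute


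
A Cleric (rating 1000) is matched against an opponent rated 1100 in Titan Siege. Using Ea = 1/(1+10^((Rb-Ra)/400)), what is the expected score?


Elo expected score: Ea = 1/(1 + 10^((Rb-Ra)/400))
Rb - Ra = 1100 - 1000 = 100
(Rb-Ra)/400 = 100/400 = 0.25
10^0.25 = 1.778279
Ea = 1/(1 + 1.778279) = 1/2.778279 = 0.3599

0.3599


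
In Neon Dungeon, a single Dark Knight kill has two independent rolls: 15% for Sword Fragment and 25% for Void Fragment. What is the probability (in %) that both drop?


For independent events, P(both) = P(A) * P(B)
= 15% * 25%
= 375 / 100 %
= 3.75%

3.75%


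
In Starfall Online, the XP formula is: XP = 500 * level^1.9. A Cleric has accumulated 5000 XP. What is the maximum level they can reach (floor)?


XP = 500 * level^1.9, so level = (XP / 500)^(1/1.9)
= (5000 / 500)^(1/1.9)
= 10.0^0.5263
= 3.3598
Floor: level = 3

level 3


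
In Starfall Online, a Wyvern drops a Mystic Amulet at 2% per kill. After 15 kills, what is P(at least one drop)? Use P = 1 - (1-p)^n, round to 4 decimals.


P(at least one) = 1 - P(none) = 1 - (1-p)^n
p = 2/100 = 0.02
1 - p = 0.98
(1 - p)^15 = 0.98^15 = 0.738569
P(at least one) = 1 - 0.738569 = 0.2614

0.2614


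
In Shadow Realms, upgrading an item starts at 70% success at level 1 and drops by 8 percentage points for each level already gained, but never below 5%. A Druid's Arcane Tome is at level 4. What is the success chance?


raw_rate = 70 - 8 * (4 - 1)
= 70 - 8 * 3
= 70 - 24
= 46
Apply floor: max(46, 5) = 46%

46%


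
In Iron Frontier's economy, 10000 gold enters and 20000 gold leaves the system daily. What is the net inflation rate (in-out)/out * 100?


Net gold = 10000 - 20000 = -10000
Inflation rate = net / sunk * 100 = -10000 / 20000 * 100
= -0.5 * 100
= -50.00%

-50.00%


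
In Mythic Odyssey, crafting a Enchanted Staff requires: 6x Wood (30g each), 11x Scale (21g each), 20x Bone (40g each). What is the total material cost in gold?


Cost breakdown:
  Wood: 6 * 30 = 180
  Scale: 11 * 21 = 231
  Bone: 20 * 40 = 800
Total = 180 + 231 + 800 = 1211

1211 gold


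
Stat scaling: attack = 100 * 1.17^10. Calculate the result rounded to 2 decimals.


value = base * growth^level
= 100 * 1.17^10
= 100 * 4.806828
= 480.68

480.68 attack


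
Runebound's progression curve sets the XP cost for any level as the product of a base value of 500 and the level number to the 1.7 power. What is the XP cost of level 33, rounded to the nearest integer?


XP = 500 * level^1.7
Substitute level = 33:
XP = 500 * 33^1.7
= 500 * 381.4817
= 190741

190741 XP


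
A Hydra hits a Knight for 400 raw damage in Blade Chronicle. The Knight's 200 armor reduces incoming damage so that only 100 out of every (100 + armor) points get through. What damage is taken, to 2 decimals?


actual = 400 * 100 / (100 + 200)
= 400 * 100 / 300
= 40000 / 300
= 133.33

133.33 damage


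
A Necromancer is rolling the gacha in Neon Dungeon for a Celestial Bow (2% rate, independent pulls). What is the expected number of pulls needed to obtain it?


Expected pulls for a geometric distribution = 1/p = 100 / rate%
= 100 / 2
= 50.0

50.0 pulls


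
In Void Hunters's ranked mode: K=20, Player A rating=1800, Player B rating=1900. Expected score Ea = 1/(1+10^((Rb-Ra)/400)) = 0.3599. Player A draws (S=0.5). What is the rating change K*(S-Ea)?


Elo update: delta = K * (S - Ea), where S = 0.5 (draws)
S - Ea = 0.5 - 0.3599 = 0.1401
Rating change = 20 * 0.1401
= 2.80

2.80 rating points


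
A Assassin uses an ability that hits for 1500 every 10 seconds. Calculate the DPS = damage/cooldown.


DPS = damage / cooldown
= 1500 / 10
= 150.00

150.00 DPS


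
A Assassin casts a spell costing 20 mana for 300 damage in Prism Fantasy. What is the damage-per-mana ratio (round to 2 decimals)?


Efficiency = damage / mana
= 300 / 20
= 15.00

15.00 dmg/mana


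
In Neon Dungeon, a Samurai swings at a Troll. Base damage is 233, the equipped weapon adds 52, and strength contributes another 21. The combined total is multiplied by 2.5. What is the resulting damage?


Sum base + weapon + str = 233 + 52 + 21 = 306
Multiply by 2.5:
306 * 2.5 = 765.0

765.0 damage


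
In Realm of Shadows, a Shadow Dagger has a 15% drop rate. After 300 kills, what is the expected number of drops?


Expected drops = kills * (drop_rate / 100)
= 300 * (15 / 100)
= 300 * 0.15
= 45.0

45.0 drops


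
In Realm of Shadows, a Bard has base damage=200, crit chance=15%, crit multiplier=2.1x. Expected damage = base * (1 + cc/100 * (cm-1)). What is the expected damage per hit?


E[dmg] = base * (1 + crit_chance * (crit_mult - 1))
cc as decimal = 15/100 = 0.15
cm - 1 = 2.1 - 1 = 1.1
Bonus factor = 0.15 * 1.1 = 0.165
Total multiplier = 1 + 0.165 = 1.165
Expected damage = 200 * 1.165 = 233.00

233.00 damage


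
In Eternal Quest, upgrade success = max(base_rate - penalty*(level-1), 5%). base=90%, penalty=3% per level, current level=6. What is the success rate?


raw_rate = 90 - 3 * (6 - 1)
= 90 - 3 * 5
= 90 - 15
= 75
Apply floor: max(75, 5) = 75%

75%


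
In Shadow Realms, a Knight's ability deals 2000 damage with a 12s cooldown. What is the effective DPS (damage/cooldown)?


DPS = damage / cooldown
= 2000 / 12
= 166.67

166.67 DPS


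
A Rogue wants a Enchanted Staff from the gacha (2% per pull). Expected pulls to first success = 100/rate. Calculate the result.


Expected pulls for a geometric distribution = 1/p = 100 / rate%
= 100 / 2
= 50.0

50.0 pulls


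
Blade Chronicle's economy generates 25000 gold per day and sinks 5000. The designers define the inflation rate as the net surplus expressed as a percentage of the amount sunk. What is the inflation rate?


Net gold = 25000 - 5000 = 20000
Inflation rate = net / sunk * 100 = 20000 / 5000 * 100
= 4.0 * 100
= 400.00%

400.00%


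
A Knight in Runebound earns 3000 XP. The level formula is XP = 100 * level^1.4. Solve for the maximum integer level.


XP = 100 * level^1.4, so level = (XP / 100)^(1/1.4)
= (3000 / 100)^(1/1.4)
= 30.0^0.7143
= 11.3524
Floor: level = 11

level 11


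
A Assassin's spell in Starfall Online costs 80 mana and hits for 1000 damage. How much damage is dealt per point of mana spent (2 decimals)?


Efficiency = damage / mana
= 1000 / 80
= 12.50

12.50 dmg/mana


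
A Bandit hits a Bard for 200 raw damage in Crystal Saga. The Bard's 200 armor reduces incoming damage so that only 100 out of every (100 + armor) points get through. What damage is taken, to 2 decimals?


actual = 200 * 100 / (100 + 200)
= 200 * 100 / 300
= 20000 / 300
= 66.67

66.67 damage


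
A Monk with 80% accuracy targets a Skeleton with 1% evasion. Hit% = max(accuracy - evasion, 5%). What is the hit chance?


accuracy - evasion = 80 - 1 = 79
Apply floor: max(79, 5) = 79
Hit chance = 79%

79%


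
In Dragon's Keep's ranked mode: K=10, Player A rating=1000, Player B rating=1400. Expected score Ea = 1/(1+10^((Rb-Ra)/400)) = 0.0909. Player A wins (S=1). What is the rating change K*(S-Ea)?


Elo update: delta = K * (S - Ea), where S = 1 (wins)
S - Ea = 1 - 0.0909 = 0.9091
Rating change = 10 * 0.9091
= 9.09

9.09 rating points


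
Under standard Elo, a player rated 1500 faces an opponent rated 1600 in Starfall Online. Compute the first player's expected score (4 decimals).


Elo expected score: Ea = 1/(1 + 10^((Rb-Ra)/400))
Rb - Ra = 1600 - 1500 = 100
(Rb-Ra)/400 = 100/400 = 0.25
10^0.25 = 1.778279
Ea = 1/(1 + 1.778279) = 1/2.778279 = 0.3599

0.3599


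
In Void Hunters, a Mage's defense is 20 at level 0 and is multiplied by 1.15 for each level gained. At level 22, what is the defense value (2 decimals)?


value = base * growth^level
= 20 * 1.15^22
= 20 * 21.644746
= 432.89

432.89 defense


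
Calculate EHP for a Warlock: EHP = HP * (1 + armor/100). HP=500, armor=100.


EHP = 500 * (1 + 100/100)
= 500 * (1 + 1.0)
= 500 * 2.0
= 1000.0

1000.0 EHP


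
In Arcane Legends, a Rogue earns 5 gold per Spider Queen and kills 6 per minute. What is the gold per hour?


Gold per minute = 5 * 6 = 30
Gold per hour = 30 * 60 = 1800

1800 gold/hour


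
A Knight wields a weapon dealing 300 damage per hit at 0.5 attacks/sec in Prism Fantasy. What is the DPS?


DPS = damage * attack_speed
= 300 * 0.5
= 150.0

150.0 DPS


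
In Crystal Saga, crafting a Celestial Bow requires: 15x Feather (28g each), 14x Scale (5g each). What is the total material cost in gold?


Cost breakdown:
  Feather: 15 * 28 = 420
  Scale: 14 * 5 = 70
Total = 420 + 70 = 490

490 gold


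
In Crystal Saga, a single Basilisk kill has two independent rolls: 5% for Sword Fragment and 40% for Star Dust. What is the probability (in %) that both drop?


For independent events, P(both) = P(A) * P(B)
= 5% * 40%
= 200 / 100 %
= 2.0%

2.0%


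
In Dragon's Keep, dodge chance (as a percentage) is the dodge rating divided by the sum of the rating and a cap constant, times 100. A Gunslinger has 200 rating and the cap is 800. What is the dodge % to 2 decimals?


dodge% = 200 / (200 + 800) * 100
= 200 / 1000 * 100
= 0.2 * 100
= 20.00%

20.00%


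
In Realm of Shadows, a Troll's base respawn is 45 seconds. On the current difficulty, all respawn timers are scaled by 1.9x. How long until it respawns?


Respawn time = base * multiplier
= 45 * 1.9
= 85.5 seconds

85.5 seconds


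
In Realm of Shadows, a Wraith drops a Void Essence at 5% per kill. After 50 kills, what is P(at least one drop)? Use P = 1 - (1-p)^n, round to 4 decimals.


P(at least one) = 1 - P(none) = 1 - (1-p)^n
p = 5/100 = 0.05
1 - p = 0.95
(1 - p)^50 = 0.95^50 = 0.076945
P(at least one) = 1 - 0.076945 = 0.9231

0.9231


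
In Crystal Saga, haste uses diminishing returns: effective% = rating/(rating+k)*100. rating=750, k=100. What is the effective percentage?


effective% = rating / (rating + k) * 100
= 750 / (750 + 100) * 100
= 750 / 850 * 100
= 0.882353 * 100
= 88.24%

88.24%


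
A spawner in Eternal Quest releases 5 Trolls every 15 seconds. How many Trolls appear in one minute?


Spawns per minute = count * (60 / interval)
= 5 * (60 / 15)
= 5 * 4.0
= 20.0

20.0 per minute


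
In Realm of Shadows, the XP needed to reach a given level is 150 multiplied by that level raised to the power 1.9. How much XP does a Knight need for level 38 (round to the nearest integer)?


XP = 150 * level^1.9
Substitute level = 38:
XP = 150 * 38^1.9
= 150 * 1003.6651
= 150550

150550 XP


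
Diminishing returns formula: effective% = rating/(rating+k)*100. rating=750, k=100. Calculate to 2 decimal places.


effective% = rating / (rating + k) * 100
= 750 / (750 + 100) * 100
= 750 / 850 * 100
= 0.882353 * 100
= 88.24%

88.24%


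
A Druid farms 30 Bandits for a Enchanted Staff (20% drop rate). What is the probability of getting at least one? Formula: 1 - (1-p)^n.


P(at least one) = 1 - P(none) = 1 - (1-p)^n
p = 20/100 = 0.2
1 - p = 0.8
(1 - p)^30 = 0.8^30 = 0.001238
P(at least one) = 1 - 0.001238 = 0.9988

0.9988


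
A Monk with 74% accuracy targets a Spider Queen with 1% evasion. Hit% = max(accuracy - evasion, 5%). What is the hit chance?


accuracy - evasion = 74 - 1 = 73
Apply floor: max(73, 5) = 73
Hit chance = 73%

73%


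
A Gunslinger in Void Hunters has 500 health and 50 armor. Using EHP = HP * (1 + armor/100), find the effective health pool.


EHP = 500 * (1 + 50/100)
= 500 * (1 + 0.5)
= 500 * 1.5
= 750.0

750.0 EHP


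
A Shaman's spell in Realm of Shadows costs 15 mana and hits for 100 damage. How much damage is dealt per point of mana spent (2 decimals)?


Efficiency = damage / mana
= 100 / 15
= 6.67

6.67 dmg/mana


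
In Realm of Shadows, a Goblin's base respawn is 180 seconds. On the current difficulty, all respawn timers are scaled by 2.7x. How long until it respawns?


Respawn time = base * multiplier
= 180 * 2.7
= 486.0 seconds

486.0 seconds


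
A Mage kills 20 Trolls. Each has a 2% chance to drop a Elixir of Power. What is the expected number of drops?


Expected drops = kills * (drop_rate / 100)
= 20 * (2 / 100)
= 20 * 0.02
= 0.4

0.4 drops


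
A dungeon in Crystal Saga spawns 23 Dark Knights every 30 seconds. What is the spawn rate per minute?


Spawns per minute = count * (60 / interval)
= 23 * (60 / 30)
= 23 * 2.0
= 46.0

46.0 per minute


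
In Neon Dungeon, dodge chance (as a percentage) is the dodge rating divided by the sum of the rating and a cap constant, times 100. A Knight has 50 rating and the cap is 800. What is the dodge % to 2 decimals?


dodge% = 50 / (50 + 800) * 100
= 50 / 850 * 100
= 0.058824 * 100
= 5.88%

5.88%


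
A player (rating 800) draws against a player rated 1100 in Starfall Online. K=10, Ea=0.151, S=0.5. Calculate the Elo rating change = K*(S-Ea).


Elo update: delta = K * (S - Ea), where S = 0.5 (draws)
S - Ea = 0.5 - 0.151 = 0.349
Rating change = 10 * 0.349
= 3.49

3.49 rating points


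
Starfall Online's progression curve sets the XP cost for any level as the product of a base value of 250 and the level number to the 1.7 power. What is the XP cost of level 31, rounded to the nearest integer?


XP = 250 * level^1.7
Substitute level = 31:
XP = 250 * 31^1.7
= 250 * 343.0164
= 85754

85754 XP


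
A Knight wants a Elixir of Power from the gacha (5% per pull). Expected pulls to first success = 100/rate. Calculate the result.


Expected pulls for a geometric distribution = 1/p = 100 / rate%
= 100 / 5
= 20.0

20.0 pulls


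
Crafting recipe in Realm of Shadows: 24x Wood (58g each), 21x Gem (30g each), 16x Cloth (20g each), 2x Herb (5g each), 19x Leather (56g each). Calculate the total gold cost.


Cost breakdown:
  Wood: 24 * 58 = 1392
  Gem: 21 * 30 = 630
  Cloth: 16 * 20 = 320
  Herb: 2 * 5 = 10
  Leather: 19 * 56 = 1064
Total = 1392 + 630 + 320 + 10 + 1064 = 3416

3416 gold


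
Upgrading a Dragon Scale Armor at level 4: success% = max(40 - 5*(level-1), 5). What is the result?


raw_rate = 40 - 5 * (4 - 1)
= 40 - 5 * 3
= 40 - 15
= 25
Apply floor: max(25, 5) = 25%

25%


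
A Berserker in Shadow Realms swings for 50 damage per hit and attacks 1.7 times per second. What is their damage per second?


DPS = damage * attack_speed
= 50 * 1.7
= 85.0

85.0 DPS


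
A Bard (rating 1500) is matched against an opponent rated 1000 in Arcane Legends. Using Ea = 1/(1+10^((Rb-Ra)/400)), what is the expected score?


Elo expected score: Ea = 1/(1 + 10^((Rb-Ra)/400))
Rb - Ra = 1000 - 1500 = -500
(Rb-Ra)/400 = -500/400 = -1.25
10^-1.25 = 0.056234
Ea = 1/(1 + 0.056234) = 1/1.056234 = 0.9468

0.9468


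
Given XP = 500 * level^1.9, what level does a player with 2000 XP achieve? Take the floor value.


XP = 500 * level^1.9, so level = (XP / 500)^(1/1.9)
= (2000 / 500)^(1/1.9)
= 4.0^0.5263
= 2.0743
Floor: level = 2

level 2


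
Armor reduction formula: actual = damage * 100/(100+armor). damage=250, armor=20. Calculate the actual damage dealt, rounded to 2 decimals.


actual = 250 * 100 / (100 + 20)
= 250 * 100 / 120
= 25000 / 120
= 208.33

208.33 damage


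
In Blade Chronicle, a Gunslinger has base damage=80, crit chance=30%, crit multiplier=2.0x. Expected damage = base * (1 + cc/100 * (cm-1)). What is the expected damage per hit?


E[dmg] = base * (1 + crit_chance * (crit_mult - 1))
cc as decimal = 30/100 = 0.3
cm - 1 = 2.0 - 1 = 1.0
Bonus factor = 0.3 * 1.0 = 0.3
Total multiplier = 1 + 0.3 = 1.3
Expected damage = 80 * 1.3 = 104.00

104.00 damage


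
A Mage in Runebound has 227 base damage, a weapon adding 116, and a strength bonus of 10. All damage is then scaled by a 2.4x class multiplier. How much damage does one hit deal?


Sum base + weapon + str = 227 + 116 + 10 = 353
Multiply by 2.4:
353 * 2.4 = 847.2

847.2 damage


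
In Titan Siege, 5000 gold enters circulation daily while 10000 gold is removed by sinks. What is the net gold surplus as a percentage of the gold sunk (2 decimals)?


Net gold = 5000 - 10000 = -5000
Inflation rate = net / sunk * 100 = -5000 / 10000 * 100
= -0.5 * 100
= -50.00%

-50.00%


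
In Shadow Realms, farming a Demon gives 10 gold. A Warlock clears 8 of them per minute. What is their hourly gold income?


Gold per minute = 10 * 8 = 80
Gold per hour = 80 * 60 = 4800

4800 gold/hour


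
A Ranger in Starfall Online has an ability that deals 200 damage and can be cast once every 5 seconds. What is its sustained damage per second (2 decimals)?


DPS = damage / cooldown
= 200 / 5
= 40.00

40.00 DPS


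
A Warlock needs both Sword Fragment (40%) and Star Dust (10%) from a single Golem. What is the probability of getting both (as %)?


For independent events, P(both) = P(A) * P(B)
= 40% * 10%
= 400 / 100 %
= 4.0%

4.0%


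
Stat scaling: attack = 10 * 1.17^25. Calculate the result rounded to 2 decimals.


value = base * growth^level
= 10 * 1.17^25
= 10 * 50.657826
= 506.58

506.58 attack


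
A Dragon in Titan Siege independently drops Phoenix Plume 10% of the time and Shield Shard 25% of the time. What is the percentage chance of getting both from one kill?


For independent events, P(both) = P(A) * P(B)
= 10% * 25%
= 250 / 100 %
= 2.5%

2.5%


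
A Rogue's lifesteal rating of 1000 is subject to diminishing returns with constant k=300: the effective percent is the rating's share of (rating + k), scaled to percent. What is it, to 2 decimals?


effective% = rating / (rating + k) * 100
= 1000 / (1000 + 300) * 100
= 1000 / 1300 * 100
= 0.769231 * 100
= 76.92%

76.92%


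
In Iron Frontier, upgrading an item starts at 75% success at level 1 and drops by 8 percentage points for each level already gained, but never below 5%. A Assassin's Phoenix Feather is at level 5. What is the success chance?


raw_rate = 75 - 8 * (5 - 1)
= 75 - 8 * 4
= 75 - 32
= 43
Apply floor: max(43, 5) = 43%

43%


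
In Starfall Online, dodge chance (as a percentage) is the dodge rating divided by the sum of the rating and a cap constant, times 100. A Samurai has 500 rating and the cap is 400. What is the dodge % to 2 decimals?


dodge% = 500 / (500 + 400) * 100
= 500 / 900 * 100
= 0.555556 * 100
= 55.56%

55.56%


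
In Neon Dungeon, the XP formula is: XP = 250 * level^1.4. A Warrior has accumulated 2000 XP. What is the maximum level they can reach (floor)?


XP = 250 * level^1.4, so level = (XP / 250)^(1/1.4)
= (2000 / 250)^(1/1.4)
= 8.0^0.7143
= 4.4164
Floor: level = 4

level 4


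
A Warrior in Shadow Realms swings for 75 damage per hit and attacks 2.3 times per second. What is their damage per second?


DPS = damage * attack_speed
= 75 * 2.3
= 172.5

172.5 DPS


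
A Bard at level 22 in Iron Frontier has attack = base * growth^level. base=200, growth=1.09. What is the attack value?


value = base * growth^level
= 200 * 1.09^22
= 200 * 6.6586
= 1331.72

1331.72 attack


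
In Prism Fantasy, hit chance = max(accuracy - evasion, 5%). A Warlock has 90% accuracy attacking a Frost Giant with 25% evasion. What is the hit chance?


accuracy - evasion = 90 - 25 = 65
Apply floor: max(65, 5) = 65
Hit chance = 65%

65%


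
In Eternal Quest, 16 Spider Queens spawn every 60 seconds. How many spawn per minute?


Spawns per minute = count * (60 / interval)
= 16 * (60 / 60)
= 16 * 1.0
= 16.0

16.0 per minute


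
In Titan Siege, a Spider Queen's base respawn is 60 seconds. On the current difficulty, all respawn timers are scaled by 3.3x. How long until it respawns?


Respawn time = base * multiplier
= 60 * 3.3
= 198.0 seconds

198.0 seconds


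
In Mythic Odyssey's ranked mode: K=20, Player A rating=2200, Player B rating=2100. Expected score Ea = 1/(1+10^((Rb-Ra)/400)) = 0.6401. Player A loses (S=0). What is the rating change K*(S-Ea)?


Elo update: delta = K * (S - Ea), where S = 0 (loses)
S - Ea = 0 - 0.6401 = -0.6401
Rating change = 20 * -0.6401
= -12.80

-12.80 rating points


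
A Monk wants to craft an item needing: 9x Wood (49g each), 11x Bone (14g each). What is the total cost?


Cost breakdown:
  Wood: 9 * 49 = 441
  Bone: 11 * 14 = 154
Total = 441 + 154 = 595

595 gold


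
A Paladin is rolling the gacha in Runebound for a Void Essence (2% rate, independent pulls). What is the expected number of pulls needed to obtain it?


Expected pulls for a geometric distribution = 1/p = 100 / rate%
= 100 / 2
= 50.0

50.0 pulls


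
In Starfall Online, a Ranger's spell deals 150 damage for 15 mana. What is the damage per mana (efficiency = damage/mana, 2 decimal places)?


Efficiency = damage / mana
= 150 / 15
= 10.00

10.00 dmg/mana


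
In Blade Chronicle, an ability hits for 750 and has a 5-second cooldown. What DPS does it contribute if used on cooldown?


DPS = damage / cooldown
= 750 / 5
= 150.00

150.00 DPS


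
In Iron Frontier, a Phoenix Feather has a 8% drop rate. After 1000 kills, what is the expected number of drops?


Expected drops = kills * (drop_rate / 100)
= 1000 * (8 / 100)
= 1000 * 0.08
= 80.0

80.0 drops


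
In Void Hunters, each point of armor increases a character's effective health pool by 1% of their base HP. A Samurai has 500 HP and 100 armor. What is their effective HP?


EHP = 500 * (1 + 100/100)
= 500 * (1 + 1.0)
= 500 * 2.0
= 1000.0

1000.0 EHP


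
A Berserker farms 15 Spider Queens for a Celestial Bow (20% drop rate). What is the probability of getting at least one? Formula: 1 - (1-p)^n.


P(at least one) = 1 - P(none) = 1 - (1-p)^n
p = 20/100 = 0.2
1 - p = 0.8
(1 - p)^15 = 0.8^15 = 0.035184
P(at least one) = 1 - 0.035184 = 0.9648

0.9648


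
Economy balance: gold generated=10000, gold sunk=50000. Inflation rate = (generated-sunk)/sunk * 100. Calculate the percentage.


Net gold = 10000 - 50000 = -40000
Inflation rate = net / sunk * 100 = -40000 / 50000 * 100
= -0.8 * 100
= -80.00%

-80.00%


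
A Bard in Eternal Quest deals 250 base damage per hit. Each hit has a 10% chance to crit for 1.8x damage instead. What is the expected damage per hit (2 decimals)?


E[dmg] = base * (1 + crit_chance * (crit_mult - 1))
cc as decimal = 10/100 = 0.1
cm - 1 = 1.8 - 1 = 0.8
Bonus factor = 0.1 * 0.8 = 0.08
Total multiplier = 1 + 0.08 = 1.08
Expected damage = 250 * 1.08 = 270.00

270.00 damage


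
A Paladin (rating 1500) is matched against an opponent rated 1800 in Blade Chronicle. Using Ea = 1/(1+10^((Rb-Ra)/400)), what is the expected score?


Elo expected score: Ea = 1/(1 + 10^((Rb-Ra)/400))
Rb - Ra = 1800 - 1500 = 300
(Rb-Ra)/400 = 300/400 = 0.75
10^0.75 = 5.623413
Ea = 1/(1 + 5.623413) = 1/6.623413 = 0.1510

0.1510


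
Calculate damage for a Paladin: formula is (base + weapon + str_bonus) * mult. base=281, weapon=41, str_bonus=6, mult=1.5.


Sum base + weapon + str = 281 + 41 + 6 = 328
Multiply by 1.5:
328 * 1.5 = 492.0

492.0 damage


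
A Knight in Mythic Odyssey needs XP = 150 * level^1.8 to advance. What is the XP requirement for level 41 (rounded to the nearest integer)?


XP = 150 * level^1.8
Substitute level = 41:
XP = 150 * 41^1.8
= 150 * 799.8544
= 119978

119978 XP


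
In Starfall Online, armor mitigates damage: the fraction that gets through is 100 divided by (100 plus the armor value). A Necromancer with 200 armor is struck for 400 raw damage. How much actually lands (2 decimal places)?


actual = 400 * 100 / (100 + 200)
= 400 * 100 / 300
= 40000 / 300
= 133.33

133.33 damage


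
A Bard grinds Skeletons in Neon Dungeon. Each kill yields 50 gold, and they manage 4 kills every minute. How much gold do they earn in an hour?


Gold per minute = 50 * 4 = 200
Gold per hour = 200 * 60 = 12000

12000 gold/hour


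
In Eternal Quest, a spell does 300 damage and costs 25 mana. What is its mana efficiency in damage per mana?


Efficiency = damage / mana
= 300 / 25
= 12.00

12.00 dmg/mana


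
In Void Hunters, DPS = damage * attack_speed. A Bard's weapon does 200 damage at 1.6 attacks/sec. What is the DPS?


DPS = damage * attack_speed
= 200 * 1.6
= 320.0

320.0 DPS


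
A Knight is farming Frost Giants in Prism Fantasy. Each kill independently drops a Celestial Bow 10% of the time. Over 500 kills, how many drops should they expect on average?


Expected drops = kills * (drop_rate / 100)
= 500 * (10 / 100)
= 500 * 0.1
= 50.0

50.0 drops


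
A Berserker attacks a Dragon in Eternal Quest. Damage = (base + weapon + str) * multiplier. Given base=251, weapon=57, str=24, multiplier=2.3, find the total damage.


Sum base + weapon + str = 251 + 57 + 24 = 332
Multiply by 2.3:
332 * 2.3 = 763.6

763.6 damage


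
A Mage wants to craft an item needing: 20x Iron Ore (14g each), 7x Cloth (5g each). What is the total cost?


Cost breakdown:
  Iron Ore: 20 * 14 = 280
  Cloth: 7 * 5 = 35
Total = 280 + 35 = 315

315 gold


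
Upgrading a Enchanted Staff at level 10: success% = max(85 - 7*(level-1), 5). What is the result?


raw_rate = 85 - 7 * (10 - 1)
= 85 - 7 * 9
= 85 - 63
= 22
Apply floor: max(22, 5) = 22%

22%


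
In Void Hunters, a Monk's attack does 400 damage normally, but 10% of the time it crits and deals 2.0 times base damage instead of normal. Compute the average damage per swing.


E[dmg] = base * (1 + crit_chance * (crit_mult - 1))
cc as decimal = 10/100 = 0.1
cm - 1 = 2.0 - 1 = 1.0
Bonus factor = 0.1 * 1.0 = 0.1
Total multiplier = 1 + 0.1 = 1.1
Expected damage = 400 * 1.1 = 440.00

440.00 damage


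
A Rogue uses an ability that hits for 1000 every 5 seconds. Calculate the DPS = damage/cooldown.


DPS = damage / cooldown
= 1000 / 5
= 200.00

200.00 DPS


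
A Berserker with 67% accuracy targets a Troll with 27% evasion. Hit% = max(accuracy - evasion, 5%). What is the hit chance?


accuracy - evasion = 67 - 27 = 40
Apply floor: max(40, 5) = 40
Hit chance = 40%

40%


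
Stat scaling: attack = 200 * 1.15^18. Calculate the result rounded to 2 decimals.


value = base * growth^level
= 200 * 1.15^18
= 200 * 12.375454
= 2475.09

2475.09 attack


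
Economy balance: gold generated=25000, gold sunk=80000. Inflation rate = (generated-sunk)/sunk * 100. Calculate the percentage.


Net gold = 25000 - 80000 = -55000
Inflation rate = net / sunk * 100 = -55000 / 80000 * 100
= -0.6875 * 100
= -68.75%

-68.75%


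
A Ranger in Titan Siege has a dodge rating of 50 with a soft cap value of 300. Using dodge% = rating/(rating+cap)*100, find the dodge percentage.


dodge% = 50 / (50 + 300) * 100
= 50 / 350 * 100
= 0.142857 * 100
= 14.29%

14.29%


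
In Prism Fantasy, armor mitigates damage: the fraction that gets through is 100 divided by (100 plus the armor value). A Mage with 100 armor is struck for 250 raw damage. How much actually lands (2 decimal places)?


actual = 250 * 100 / (100 + 100)
= 250 * 100 / 200
= 25000 / 200
= 125.00

125.00 damage


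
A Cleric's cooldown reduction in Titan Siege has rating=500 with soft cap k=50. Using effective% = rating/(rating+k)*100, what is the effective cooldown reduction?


effective% = rating / (rating + k) * 100
= 500 / (500 + 50) * 100
= 500 / 550 * 100
= 0.909091 * 100
= 90.91%

90.91%


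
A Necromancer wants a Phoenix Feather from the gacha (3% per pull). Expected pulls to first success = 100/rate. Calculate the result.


Expected pulls for a geometric distribution = 1/p = 100 / rate%
= 100 / 3
= 33.33

33.33 pulls


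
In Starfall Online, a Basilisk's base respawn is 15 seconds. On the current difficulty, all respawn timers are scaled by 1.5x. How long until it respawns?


Respawn time = base * multiplier
= 15 * 1.5
= 22.5 seconds

22.5 seconds


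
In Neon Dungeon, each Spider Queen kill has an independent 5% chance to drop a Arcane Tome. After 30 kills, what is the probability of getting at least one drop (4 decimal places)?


P(at least one) = 1 - P(none) = 1 - (1-p)^n
p = 5/100 = 0.05
1 - p = 0.95
(1 - p)^30 = 0.95^30 = 0.214639
P(at least one) = 1 - 0.214639 = 0.7854

0.7854


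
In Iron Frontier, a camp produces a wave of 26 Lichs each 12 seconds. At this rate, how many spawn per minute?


Spawns per minute = count * (60 / interval)
= 26 * (60 / 12)
= 26 * 5.0
= 130.0

130.0 per minute


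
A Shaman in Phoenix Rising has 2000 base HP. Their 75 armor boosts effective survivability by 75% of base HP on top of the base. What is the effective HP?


EHP = 2000 * (1 + 75/100)
= 2000 * (1 + 0.75)
= 2000 * 1.75
= 3500.0

3500.0 EHP


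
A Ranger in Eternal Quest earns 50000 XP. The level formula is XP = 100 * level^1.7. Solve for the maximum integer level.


XP = 100 * level^1.7, so level = (XP / 100)^(1/1.7)
= (50000 / 100)^(1/1.7)
= 500.0^0.5882
= 38.6927
Floor: level = 38

level 38
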